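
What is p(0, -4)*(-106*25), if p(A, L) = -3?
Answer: 7950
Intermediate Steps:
p(0, -4)*(-106*25) = -(-318)*25 = -3*(-2650) = 7950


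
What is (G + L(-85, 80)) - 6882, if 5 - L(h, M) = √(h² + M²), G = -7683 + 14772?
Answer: 212 - 5*√545 ≈ 95.274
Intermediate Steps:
G = 7089
L(h, M) = 5 - √(M² + h²) (L(h, M) = 5 - √(h² + M²) = 5 - √(M² + h²))
(G + L(-85, 80)) - 6882 = (7089 + (5 - √(80² + (-85)²))) - 6882 = (7089 + (5 - √(6400 + 7225))) - 6882 = (7089 + (5 - √13625)) - 6882 = (7089 + (5 - 5*√545)) - 6882 = (7094 - 5*√545) - 6882 = 212 - 5*√545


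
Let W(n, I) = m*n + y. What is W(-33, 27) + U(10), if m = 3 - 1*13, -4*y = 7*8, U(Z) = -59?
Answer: 257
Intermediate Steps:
y = -14 (y = -7*8/4 = -¼*56 = -14)
m = -10 (m = 3 - 13 = -10)
W(n, I) = -14 - 10*n (W(n, I) = -10*n - 14 = -14 - 10*n)
W(-33, 27) + U(10) = (-14 - 10*(-33)) - 59 = (-14 + 330) - 59 = 316 - 59 = 257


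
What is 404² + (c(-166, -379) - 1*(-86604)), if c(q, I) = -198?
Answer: 249622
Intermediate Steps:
404² + (c(-166, -379) - 1*(-86604)) = 404² + (-198 - 1*(-86604)) = 163216 + (-198 + 86604) = 163216 + 86406 = 249622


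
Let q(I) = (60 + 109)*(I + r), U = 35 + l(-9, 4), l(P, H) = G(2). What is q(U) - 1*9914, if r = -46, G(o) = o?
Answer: -11435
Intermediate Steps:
l(P, H) = 2
U = 37 (U = 35 + 2 = 37)
q(I) = -7774 + 169*I (q(I) = (60 + 109)*(I - 46) = 169*(-46 + I) = -7774 + 169*I)
q(U) - 1*9914 = (-7774 + 169*37) - 1*9914 = (-7774 + 6253) - 9914 = -1521 - 9914 = -11435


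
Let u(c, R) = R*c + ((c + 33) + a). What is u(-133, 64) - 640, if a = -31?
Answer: -9283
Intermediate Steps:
u(c, R) = 2 + c + R*c (u(c, R) = R*c + ((c + 33) - 31) = R*c + ((33 + c) - 31) = R*c + (2 + c) = 2 + c + R*c)
u(-133, 64) - 640 = (2 - 133 + 64*(-133)) - 640 = (2 - 133 - 8512) - 1*640 = -8643 - 640 = -9283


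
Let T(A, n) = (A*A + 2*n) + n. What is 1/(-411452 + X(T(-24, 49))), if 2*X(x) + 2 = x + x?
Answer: -1/410730 ≈ -2.4347e-6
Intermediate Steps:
T(A, n) = A**2 + 3*n (T(A, n) = (A**2 + 2*n) + n = A**2 + 3*n)
X(x) = -1 + x (X(x) = -1 + (x + x)/2 = -1 + (2*x)/2 = -1 + x)
1/(-411452 + X(T(-24, 49))) = 1/(-411452 + (-1 + ((-24)**2 + 3*49))) = 1/(-411452 + (-1 + (576 + 147))) = 1/(-411452 + (-1 + 723)) = 1/(-411452 + 722) = 1/(-410730) = -1/410730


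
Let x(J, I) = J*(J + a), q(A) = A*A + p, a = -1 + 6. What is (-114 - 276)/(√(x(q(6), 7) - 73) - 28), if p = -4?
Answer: -3640/109 - 130*√1111/109 ≈ -73.148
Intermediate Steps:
a = 5
q(A) = -4 + A² (q(A) = A*A - 4 = A² - 4 = -4 + A²)
x(J, I) = J*(5 + J) (x(J, I) = J*(J + 5) = J*(5 + J))
(-114 - 276)/(√(x(q(6), 7) - 73) - 28) = (-114 - 276)/(√((-4 + 6²)*(5 + (-4 + 6²)) - 73) - 28) = -390/(√((-4 + 36)*(5 + (-4 + 36)) - 73) - 28) = -390/(√(32*(5 + 32) - 73) - 28) = -390/(√(32*37 - 73) - 28) = -390/(√(1184 - 73) - 28) = -390/(√1111 - 28) = -390/(-28 + √1111)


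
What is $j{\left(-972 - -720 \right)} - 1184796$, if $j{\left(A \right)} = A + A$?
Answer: $-1185300$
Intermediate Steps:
$j{\left(A \right)} = 2 A$
$j{\left(-972 - -720 \right)} - 1184796 = 2 \left(-972 - -720\right) - 1184796 = 2 \left(-972 + 720\right) - 1184796 = 2 \left(-252\right) - 1184796 = -504 - 1184796 = -1185300$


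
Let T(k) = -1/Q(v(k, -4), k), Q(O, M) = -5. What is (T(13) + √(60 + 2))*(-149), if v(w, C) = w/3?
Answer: -149/5 - 149*√62 ≈ -1203.0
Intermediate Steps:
v(w, C) = w/3 (v(w, C) = w*(⅓) = w/3)
T(k) = ⅕ (T(k) = -1/(-5) = -1*(-⅕) = ⅕)
(T(13) + √(60 + 2))*(-149) = (⅕ + √(60 + 2))*(-149) = (⅕ + √62)*(-149) = -149/5 - 149*√62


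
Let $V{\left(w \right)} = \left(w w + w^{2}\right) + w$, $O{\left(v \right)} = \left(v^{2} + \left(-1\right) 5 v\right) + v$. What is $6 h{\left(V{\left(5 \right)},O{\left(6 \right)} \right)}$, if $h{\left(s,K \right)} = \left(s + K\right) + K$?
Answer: $474$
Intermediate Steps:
$O{\left(v \right)} = v^{2} - 4 v$ ($O{\left(v \right)} = \left(v^{2} - 5 v\right) + v = v^{2} - 4 v$)
$V{\left(w \right)} = w + 2 w^{2}$ ($V{\left(w \right)} = \left(w^{2} + w^{2}\right) + w = 2 w^{2} + w = w + 2 w^{2}$)
$h{\left(s,K \right)} = s + 2 K$ ($h{\left(s,K \right)} = \left(K + s\right) + K = s + 2 K$)
$6 h{\left(V{\left(5 \right)},O{\left(6 \right)} \right)} = 6 \left(5 \left(1 + 2 \cdot 5\right) + 2 \cdot 6 \left(-4 + 6\right)\right) = 6 \left(5 \left(1 + 10\right) + 2 \cdot 6 \cdot 2\right) = 6 \left(5 \cdot 11 + 2 \cdot 12\right) = 6 \left(55 + 24\right) = 6 \cdot 79 = 474$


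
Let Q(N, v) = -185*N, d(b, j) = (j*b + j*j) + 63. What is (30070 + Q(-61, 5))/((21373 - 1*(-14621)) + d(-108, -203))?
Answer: 8271/19838 ≈ 0.41693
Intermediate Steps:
d(b, j) = 63 + j**2 + b*j (d(b, j) = (b*j + j**2) + 63 = (j**2 + b*j) + 63 = 63 + j**2 + b*j)
(30070 + Q(-61, 5))/((21373 - 1*(-14621)) + d(-108, -203)) = (30070 - 185*(-61))/((21373 - 1*(-14621)) + (63 + (-203)**2 - 108*(-203))) = (30070 + 11285)/((21373 + 14621) + (63 + 41209 + 21924)) = 41355/(35994 + 63196) = 41355/99190 = 41355*(1/99190) = 8271/19838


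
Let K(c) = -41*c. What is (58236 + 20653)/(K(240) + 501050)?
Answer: 78889/491210 ≈ 0.16060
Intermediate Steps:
(58236 + 20653)/(K(240) + 501050) = (58236 + 20653)/(-41*240 + 501050) = 78889/(-9840 + 501050) = 78889/491210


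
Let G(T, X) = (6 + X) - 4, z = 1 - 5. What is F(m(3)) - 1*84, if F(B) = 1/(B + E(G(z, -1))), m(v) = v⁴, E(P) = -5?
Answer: -6383/76 ≈ -83.987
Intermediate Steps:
z = -4
G(T, X) = 2 + X
F(B) = 1/(-5 + B) (F(B) = 1/(B - 5) = 1/(-5 + B))
F(m(3)) - 1*84 = 1/(-5 + 3⁴) - 1*84 = 1/(-5 + 81) - 84 = 1/76 - 84 = -6383/76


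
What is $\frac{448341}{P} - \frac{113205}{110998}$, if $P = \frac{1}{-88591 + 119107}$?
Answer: $\frac{1518627345854883}{110998} \approx 1.3682 \cdot 10^{10}$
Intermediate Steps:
$P = \frac{1}{30516} \approx 3.277 \cdot 10^{-5}$
$\frac{448341}{P} - \frac{113205}{110998} = 448341 \frac{1}{\frac{1}{30516}} - \frac{113205}{110998} = 448341 \cdot 30516 - \frac{113205}{110998} = 13681573956 - \frac{113205}{110998} = \frac{1518627345854883}{110998}$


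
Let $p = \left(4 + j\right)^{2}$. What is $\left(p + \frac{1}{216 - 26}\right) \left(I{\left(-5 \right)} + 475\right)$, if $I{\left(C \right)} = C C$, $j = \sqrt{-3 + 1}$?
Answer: $\frac{133050}{19} + 4000 i \sqrt{2} \approx 7002.6 + 5656.9 i$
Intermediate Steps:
$j = i \sqrt{2}$ ($j = \sqrt{-2} = i \sqrt{2} \approx 1.4142 i$)
$I{\left(C \right)} = C^{2}$
$p = \left(4 + i \sqrt{2}\right)^{2} \approx 14.0 + 11.314 i$
$\left(p + \frac{1}{216 - 26}\right) \left(I{\left(-5 \right)} + 475\right) = \left(\left(4 + i \sqrt{2}\right)^{2} + \frac{1}{216 - 26}\right) \left(\left(-5\right)^{2} + 475\right) = \left(\left(4 + i \sqrt{2}\right)^{2} + \frac{1}{190}\right) \left(25 + 475\right) = \left(\left(4 + i \sqrt{2}\right)^{2} + \frac{1}{190}\right) 500 = \left(\frac{1}{190} + \left(4 + i \sqrt{2}\right)^{2}\right) 500 = \frac{50}{19} + 500 \left(4 + i \sqrt{2}\right)^{2}$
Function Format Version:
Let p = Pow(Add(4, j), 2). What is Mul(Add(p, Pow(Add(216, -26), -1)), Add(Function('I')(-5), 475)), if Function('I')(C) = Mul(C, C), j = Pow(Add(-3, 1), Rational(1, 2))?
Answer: Add(Rational(133050, 19), Mul(4000, I, Pow(2, Rational(1, 2)))) ≈ Add(7002.6, Mul(5656.9, I))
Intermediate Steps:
j = Mul(I, Pow(2, Rational(1, 2))) (j = Pow(-2, Rational(1, 2)) = Mul(I, Pow(2, Rational(1, 2))) ≈ Mul(1.4142, I))
Function('I')(C) = Pow(C, 2)
p = Pow(Add(4, Mul(I, Pow(2, Rational(1, 2)))), 2) ≈ Add(14.000, Mul(11.314, I))
Mul(Add(p, Pow(Add(216, -26), -1)), Add(Function('I')(-5), 475)) = Mul(Add(Pow(Add(4, Mul(I, Pow(2, Rational(1, 2)))), 2), Pow(Add(216, -26), -1)), Add(Pow(-5, 2), 475)) = Mul(Add(Pow(Add(4, Mul(I, Pow(2, Rational(1, 2)))), 2), Pow(190, -1)), Add(25, 475)) = Mul(Add(Pow(Add(4, Mul(I, Pow(2, Rational(1, 2)))), 2), Rational(1, 190)), 500) = Mul(Add(Rational(1, 190), Pow(Add(4, Mul(I, Pow(2, Rational(1, 2)))), 2)), 500) = Add(Rational(50, 19), Mul(500, Pow(Add(4, Mul(I, Pow(2, Rational(1, 2)))), 2)))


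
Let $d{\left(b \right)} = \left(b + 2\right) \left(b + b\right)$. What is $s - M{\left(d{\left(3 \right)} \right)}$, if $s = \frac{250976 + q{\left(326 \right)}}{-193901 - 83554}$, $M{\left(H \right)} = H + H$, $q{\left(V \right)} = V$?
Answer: $- \frac{16898602}{277455} \approx -60.906$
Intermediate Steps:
$d{\left(b \right)} = 2 b \left(2 + b\right)$ ($d{\left(b \right)} = \left(2 + b\right) 2 b = 2 b \left(2 + b\right)$)
$M{\left(H \right)} = 2 H$
$s = - \frac{251302}{277455}$ ($s = \frac{250976 + 326}{-193901 - 83554} = \frac{251302}{-277455} = 251302 \left(- \frac{1}{277455}\right) = - \frac{251302}{277455} \approx -0.90574$)
$s - M{\left(d{\left(3 \right)} \right)} = - \frac{251302}{277455} - 2 \cdot 2 \cdot 3 \left(2 + 3\right) = - \frac{251302}{277455} - 2 \cdot 2 \cdot 3 \cdot 5 = - \frac{251302}{277455} - 2 \cdot 30 = - \frac{251302}{277455} - 60 = - \frac{16898602}{277455}$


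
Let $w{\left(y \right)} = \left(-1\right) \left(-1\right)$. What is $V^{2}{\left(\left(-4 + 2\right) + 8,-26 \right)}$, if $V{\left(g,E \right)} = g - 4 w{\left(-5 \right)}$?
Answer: $4$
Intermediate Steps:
$w{\left(y \right)} = 1$
$V{\left(g,E \right)} = -4 + g$ ($V{\left(g,E \right)} = g - 4 = -4 + g$)
$V^{2}{\left(\left(-4 + 2\right) + 8,-26 \right)} = \left(-4 + \left(\left(-4 + 2\right) + 8\right)\right)^{2} = \left(-4 + \left(-2 + 8\right)\right)^{2} = \left(-4 + 6\right)^{2} = 2^{2} = 4$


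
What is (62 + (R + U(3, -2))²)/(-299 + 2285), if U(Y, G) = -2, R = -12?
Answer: 43/331 ≈ 0.12991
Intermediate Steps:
(62 + (R + U(3, -2))²)/(-299 + 2285) = (62 + (-12 - 2)²)/(-299 + 2285) = (62 + (-14)²)/1986 = (62 + 196)*(1/1986) = 258*(1/1986) = 43/331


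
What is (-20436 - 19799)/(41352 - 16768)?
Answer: -40235/24584 ≈ -1.6366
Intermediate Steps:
(-20436 - 19799)/(41352 - 16768) = -40235/24584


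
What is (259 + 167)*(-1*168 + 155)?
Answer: -5538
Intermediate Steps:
(259 + 167)*(-1*168 + 155) = 426*(-168 + 155) = 426*(-13) = -5538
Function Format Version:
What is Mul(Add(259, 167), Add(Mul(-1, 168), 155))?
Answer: -5538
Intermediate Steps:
Mul(Add(259, 167), Add(Mul(-1, 168), 155)) = Mul(426, Add(-168, 155)) = Mul(426, -13) = -5538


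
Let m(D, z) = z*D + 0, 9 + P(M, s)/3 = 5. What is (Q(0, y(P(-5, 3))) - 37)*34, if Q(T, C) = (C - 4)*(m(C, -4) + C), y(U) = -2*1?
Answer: -2482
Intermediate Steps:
P(M, s) = -12 (P(M, s) = -27 + 3*5 = -27 + 15 = -12)
y(U) = -2
m(D, z) = D*z (m(D, z) = D*z + 0 = D*z)
Q(T, C) = -3*C*(-4 + C) (Q(T, C) = (C - 4)*(C*(-4) + C) = (-4 + C)*(-4*C + C) = (-4 + C)*(-3*C) = -3*C*(-4 + C))
(Q(0, y(P(-5, 3))) - 37)*34 = (3*(-2)*(4 - 1*(-2)) - 37)*34 = (3*(-2)*(4 + 2) - 37)*34 = (3*(-2)*6 - 37)*34 = (-36 - 37)*34 = -73*34 = -2482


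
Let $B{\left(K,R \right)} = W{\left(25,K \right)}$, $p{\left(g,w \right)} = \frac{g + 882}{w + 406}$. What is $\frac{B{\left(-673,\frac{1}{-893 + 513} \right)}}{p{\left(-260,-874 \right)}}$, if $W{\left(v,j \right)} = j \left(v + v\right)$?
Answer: $\frac{7874100}{311} \approx 25319.0$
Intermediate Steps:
$p{\left(g,w \right)} = \frac{882 + g}{406 + w}$
$W{\left(v,j \right)} = 2 j v$ ($W{\left(v,j \right)} = j 2 v = 2 j v$)
$B{\left(K,R \right)} = 50 K$ ($B{\left(K,R \right)} = 2 K 25 = 50 K$)
$\frac{B{\left(-673,\frac{1}{-893 + 513} \right)}}{p{\left(-260,-874 \right)}} = \frac{50 \left(-673\right)}{\frac{1}{406 - 874} \left(882 - 260\right)} = - \frac{33650}{\frac{1}{-468} \cdot 622} = - \frac{33650}{\left(- \frac{1}{468}\right) 622} = - \frac{33650}{- \frac{311}{234}} = \left(-33650\right) \left(- \frac{234}{311}\right) = \frac{7874100}{311}$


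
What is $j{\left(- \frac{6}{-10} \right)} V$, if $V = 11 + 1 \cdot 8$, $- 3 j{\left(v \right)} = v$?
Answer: $- \frac{19}{5} \approx -3.8$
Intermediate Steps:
$j{\left(v \right)} = - \frac{v}{3}$
$V = 19$ ($V = 11 + 8 = 19$)
$j{\left(- \frac{6}{-10} \right)} V = - \frac{\left(-6\right) \frac{1}{-10}}{3} \cdot 19 = - \frac{\left(-6\right) \left(- \frac{1}{10}\right)}{3} \cdot 19 = \left(- \frac{1}{3}\right) \frac{3}{5} \cdot 19 = \left(- \frac{1}{5}\right) 19 = - \frac{19}{5}$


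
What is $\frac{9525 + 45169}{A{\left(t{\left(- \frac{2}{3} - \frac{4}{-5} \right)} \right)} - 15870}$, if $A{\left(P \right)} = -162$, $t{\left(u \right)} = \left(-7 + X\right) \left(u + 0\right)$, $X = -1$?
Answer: $- \frac{27347}{8016} \approx -3.4116$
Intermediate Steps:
$t{\left(u \right)} = - 8 u$ ($t{\left(u \right)} = \left(-7 - 1\right) \left(u + 0\right) = - 8 u$)
$\frac{9525 + 45169}{A{\left(t{\left(- \frac{2}{3} - \frac{4}{-5} \right)} \right)} - 15870} = \frac{9525 + 45169}{-162 - 15870} = \frac{54694}{-16032} = 54694 \left(- \frac{1}{16032}\right) = - \frac{27347}{8016}$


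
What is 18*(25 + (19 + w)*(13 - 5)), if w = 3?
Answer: 3618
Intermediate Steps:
18*(25 + (19 + w)*(13 - 5)) = 18*(25 + (19 + 3)*(13 - 5)) = 18*(25 + 22*8) = 18*(25 + 176) = 18*201 = 3618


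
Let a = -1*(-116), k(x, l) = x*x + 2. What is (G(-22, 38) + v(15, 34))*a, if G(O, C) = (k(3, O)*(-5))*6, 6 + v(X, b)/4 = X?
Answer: -34104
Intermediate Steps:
k(x, l) = 2 + x² (k(x, l) = x² + 2 = 2 + x²)
v(X, b) = -24 + 4*X
G(O, C) = -330 (G(O, C) = ((2 + 3²)*(-5))*6 = ((2 + 9)*(-5))*6 = (11*(-5))*6 = -55*6 = -330)
a = 116
(G(-22, 38) + v(15, 34))*a = (-330 + (-24 + 4*15))*116 = (-330 + (-24 + 60))*116 = (-330 + 36)*116 = -294*116 = -34104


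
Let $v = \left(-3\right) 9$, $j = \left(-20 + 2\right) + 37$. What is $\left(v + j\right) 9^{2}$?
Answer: $-648$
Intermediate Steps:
$j = 19$ ($j = -18 + 37 = 19$)
$v = -27$
$\left(v + j\right) 9^{2} = \left(-27 + 19\right) 9^{2} = \left(-8\right) 81 = -648$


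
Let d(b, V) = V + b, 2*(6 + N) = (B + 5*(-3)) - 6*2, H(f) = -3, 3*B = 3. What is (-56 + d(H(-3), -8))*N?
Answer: 1273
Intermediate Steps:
B = 1 (B = (1/3)*3 = 1)
N = -19 (N = -6 + ((1 + 5*(-3)) - 6*2)/2 = -6 + ((1 - 15) - 12)/2 = -6 + (-14 - 12)/2 = -6 + (1/2)*(-26) = -6 - 13 = -19)
(-56 + d(H(-3), -8))*N = (-56 + (-8 - 3))*(-19) = (-56 - 11)*(-19) = -67*(-19) = 1273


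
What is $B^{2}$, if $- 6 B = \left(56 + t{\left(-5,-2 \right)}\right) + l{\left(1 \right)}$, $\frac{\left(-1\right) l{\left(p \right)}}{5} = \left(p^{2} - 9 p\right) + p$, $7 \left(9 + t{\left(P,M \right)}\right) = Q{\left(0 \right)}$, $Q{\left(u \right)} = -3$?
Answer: $\frac{326041}{1764} \approx 184.83$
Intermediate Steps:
$t{\left(P,M \right)} = - \frac{66}{7}$ ($t{\left(P,M \right)} = -9 + \frac{1}{7} \left(-3\right) = -9 - \frac{3}{7} = - \frac{66}{7}$)
$l{\left(p \right)} = - 5 p^{2} + 40 p$ ($l{\left(p \right)} = - 5 \left(\left(p^{2} - 9 p\right) + p\right) = - 5 \left(p^{2} - 8 p\right) = - 5 p^{2} + 40 p$)
$B = - \frac{571}{42}$ ($B = - \frac{\left(56 - \frac{66}{7}\right) + 5 \cdot 1 \left(8 - 1\right)}{6} = - \frac{\frac{326}{7} + 5 \cdot 1 \left(8 - 1\right)}{6} = - \frac{\frac{326}{7} + 5 \cdot 1 \cdot 7}{6} = - \frac{\frac{326}{7} + 35}{6} = \left(- \frac{1}{6}\right) \frac{571}{7} = - \frac{571}{42} \approx -13.595$)
$B^{2} = \left(- \frac{571}{42}\right)^{2} = \frac{326041}{1764}$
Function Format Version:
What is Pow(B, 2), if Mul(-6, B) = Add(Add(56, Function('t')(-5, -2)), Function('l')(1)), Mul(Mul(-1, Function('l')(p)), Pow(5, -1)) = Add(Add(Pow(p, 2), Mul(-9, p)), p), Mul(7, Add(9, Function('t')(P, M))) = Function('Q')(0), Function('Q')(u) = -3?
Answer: Rational(326041, 1764) ≈ 184.83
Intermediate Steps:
Function('t')(P, M) = Rational(-66, 7) (Function('t')(P, M) = Add(-9, Mul(Rational(1, 7), -3)) = Add(-9, Rational(-3, 7)) = Rational(-66, 7))
Function('l')(p) = Add(Mul(-5, Pow(p, 2)), Mul(40, p)) (Function('l')(p) = Mul(-5, Add(Add(Pow(p, 2), Mul(-9, p)), p)) = Mul(-5, Add(Pow(p, 2), Mul(-8, p))) = Add(Mul(-5, Pow(p, 2)), Mul(40, p)))
B = Rational(-571, 42) (B = Mul(Rational(-1, 6), Add(Add(56, Rational(-66, 7)), Mul(5, 1, Add(8, Mul(-1, 1))))) = Mul(Rational(-1, 6), Add(Rational(326, 7), Mul(5, 1, Add(8, -1)))) = Mul(Rational(-1, 6), Add(Rational(326, 7), Mul(5, 1, 7))) = Mul(Rational(-1, 6), Add(Rational(326, 7), 35)) = Mul(Rational(-1, 6), Rational(571, 7)) = Rational(-571, 42) ≈ -13.595)
Pow(B, 2) = Pow(Rational(-571, 42), 2) = Rational(326041, 1764)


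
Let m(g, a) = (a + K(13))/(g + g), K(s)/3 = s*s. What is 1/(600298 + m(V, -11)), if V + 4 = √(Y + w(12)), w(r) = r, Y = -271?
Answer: 11791497/7078369535098 + 62*I*√259/24774293372843 ≈ 1.6658e-6 + 4.0275e-11*I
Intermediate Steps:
V = -4 + I*√259 (V = -4 + √(-271 + 12) = -4 + √(-259) = -4 + I*√259 ≈ -4.0 + 16.093*I)
K(s) = 3*s² (K(s) = 3*(s*s) = 3*s²)
m(g, a) = (507 + a)/(2*g) (m(g, a) = (a + 3*13²)/(g + g) = (a + 3*169)/((2*g)) = (a + 507)*(1/(2*g)) = (507 + a)*(1/(2*g)) = (507 + a)/(2*g))
1/(600298 + m(V, -11)) = 1/(600298 + (507 - 11)/(2*(-4 + I*√259))) = 1/(600298 + (½)*496/(-4 + I*√259)) = 1/(600298 + 248/(-4 + I*√259))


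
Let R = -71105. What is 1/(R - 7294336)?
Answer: -1/7365441 ≈ -1.3577e-7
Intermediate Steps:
1/(R - 7294336) = 1/(-71105 - 7294336) = 1/(-7365441) = -1/7365441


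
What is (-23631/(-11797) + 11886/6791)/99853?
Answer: 300697263/7999566026231 ≈ 3.7589e-5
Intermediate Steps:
(-23631/(-11797) + 11886/6791)/99853 = (-23631*(-1/11797) + 11886*(1/6791))*(1/99853) = (23631/11797 + 11886/6791)*(1/99853) = (300697263/80113427)*(1/99853) = 300697263/7999566026231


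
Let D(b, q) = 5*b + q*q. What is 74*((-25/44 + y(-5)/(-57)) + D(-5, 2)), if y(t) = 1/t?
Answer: -10005577/6270 ≈ -1595.8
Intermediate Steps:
D(b, q) = q² + 5*b (D(b, q) = 5*b + q² = q² + 5*b)
74*((-25/44 + y(-5)/(-57)) + D(-5, 2)) = 74*((-25/44 + 1/(-5*(-57))) + (2² + 5*(-5))) = 74*((-25*1/44 - ⅕*(-1/57)) + (4 - 25)) = 74*((-25/44 + 1/285) - 21) = 74*(-7081/12540 - 21) = 74*(-270421/12540) = -10005577/6270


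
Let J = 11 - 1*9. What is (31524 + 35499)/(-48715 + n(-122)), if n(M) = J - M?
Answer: -7447/5399 ≈ -1.3793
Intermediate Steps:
J = 2 (J = 11 - 9 = 2)
n(M) = 2 - M
(31524 + 35499)/(-48715 + n(-122)) = (31524 + 35499)/(-48715 + (2 - 1*(-122))) = 67023/(-48715 + (2 + 122)) = 67023/(-48715 + 124) = 67023/(-48591) = 67023*(-1/48591) = -7447/5399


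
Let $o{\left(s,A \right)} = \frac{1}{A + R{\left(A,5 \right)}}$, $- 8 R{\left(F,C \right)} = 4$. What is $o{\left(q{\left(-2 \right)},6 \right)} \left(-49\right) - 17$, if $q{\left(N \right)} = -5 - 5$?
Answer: $- \frac{285}{11} \approx -25.909$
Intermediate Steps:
$q{\left(N \right)} = -10$
$R{\left(F,C \right)} = - \frac{1}{2}$ ($R{\left(F,C \right)} = \left(- \frac{1}{8}\right) 4 = - \frac{1}{2}$)
$o{\left(s,A \right)} = \frac{1}{- \frac{1}{2} + A}$ ($o{\left(s,A \right)} = \frac{1}{A - \frac{1}{2}} = \frac{1}{- \frac{1}{2} + A}$)
$o{\left(q{\left(-2 \right)},6 \right)} \left(-49\right) - 17 = \frac{2}{-1 + 2 \cdot 6} \left(-49\right) - 17 = \frac{2}{-1 + 12} \left(-49\right) - 17 = \frac{2}{11} \left(-49\right) - 17 = - \frac{98}{11} - 17 = - \frac{285}{11}$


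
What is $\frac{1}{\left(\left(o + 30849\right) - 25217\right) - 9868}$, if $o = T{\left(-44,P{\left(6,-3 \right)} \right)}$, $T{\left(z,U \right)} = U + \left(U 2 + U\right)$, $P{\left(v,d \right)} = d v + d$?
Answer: $- \frac{1}{4320} \approx -0.00023148$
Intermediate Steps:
$P{\left(v,d \right)} = d + d v$
$T{\left(z,U \right)} = 4 U$ ($T{\left(z,U \right)} = U + \left(2 U + U\right) = U + 3 U = 4 U$)
$o = -84$ ($o = 4 \left(- 3 \left(1 + 6\right)\right) = 4 \left(\left(-3\right) 7\right) = 4 \left(-21\right) = -84$)
$\frac{1}{\left(\left(o + 30849\right) - 25217\right) - 9868} = \frac{1}{\left(\left(-84 + 30849\right) - 25217\right) - 9868} = \frac{1}{\left(30765 - 25217\right) - 9868} = \frac{1}{5548 - 9868} = \frac{1}{-4320} = - \frac{1}{4320}$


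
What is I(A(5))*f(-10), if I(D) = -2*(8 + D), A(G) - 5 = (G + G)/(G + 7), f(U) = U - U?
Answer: 0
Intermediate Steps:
f(U) = 0
A(G) = 5 + 2*G/(7 + G) (A(G) = 5 + (G + G)/(G + 7) = 5 + (2*G)/(7 + G) = 5 + 2*G/(7 + G))
I(D) = -16 - 2*D
I(A(5))*f(-10) = (-16 - 14*(5 + 5)/(7 + 5))*0 = (-16 - 14*10/12)*0 = (-16 - 2*35/6)*0 = (-16 - 35/3)*0 = -83/3*0 = 0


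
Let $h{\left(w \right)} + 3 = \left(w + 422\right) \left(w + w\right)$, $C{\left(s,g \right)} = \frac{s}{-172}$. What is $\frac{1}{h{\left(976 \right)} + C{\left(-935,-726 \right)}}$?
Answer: $\frac{172}{469370531} \approx 3.6645 \cdot 10^{-7}$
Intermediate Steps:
$C{\left(s,g \right)} = - \frac{s}{172}$ ($C{\left(s,g \right)} = s \left(- \frac{1}{172}\right) = - \frac{s}{172}$)
$h{\left(w \right)} = -3 + 2 w \left(422 + w\right)$ ($h{\left(w \right)} = -3 + \left(w + 422\right) \left(w + w\right) = -3 + \left(422 + w\right) 2 w = -3 + 2 w \left(422 + w\right)$)
$\frac{1}{h{\left(976 \right)} + C{\left(-935,-726 \right)}} = \frac{1}{\left(-3 + 2 \cdot 976^{2} + 844 \cdot 976\right) - - \frac{935}{172}} = \frac{1}{\left(-3 + 2 \cdot 952576 + 823744\right) + \frac{935}{172}} = \frac{1}{\left(-3 + 1905152 + 823744\right) + \frac{935}{172}} = \frac{1}{2728893 + \frac{935}{172}} = \frac{1}{\frac{469370531}{172}} = \frac{172}{469370531}$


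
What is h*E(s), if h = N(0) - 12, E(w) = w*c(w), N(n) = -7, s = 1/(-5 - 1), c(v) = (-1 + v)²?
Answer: 931/216 ≈ 4.3102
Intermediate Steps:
s = -⅙ (s = 1/(-6) = -⅙ ≈ -0.16667)
E(w) = w*(-1 + w)²
h = -19 (h = -7 - 12 = -19)
h*E(s) = -(-19)*(-1 - ⅙)²/6 = -(-19)*(-7/6)²/6 = -(-19)*49/(6*36) = -19*(-49/216) = 931/216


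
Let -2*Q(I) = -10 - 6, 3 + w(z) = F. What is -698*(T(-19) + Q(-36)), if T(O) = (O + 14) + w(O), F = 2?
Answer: -1396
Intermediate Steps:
w(z) = -1 (w(z) = -3 + 2 = -1)
Q(I) = 8 (Q(I) = -(-10 - 6)/2 = -1/2*(-16) = 8)
T(O) = 13 + O (T(O) = (O + 14) - 1 = (14 + O) - 1 = 13 + O)
-698*(T(-19) + Q(-36)) = -698*((13 - 19) + 8) = -698*(-6 + 8) = -698*2 = -1396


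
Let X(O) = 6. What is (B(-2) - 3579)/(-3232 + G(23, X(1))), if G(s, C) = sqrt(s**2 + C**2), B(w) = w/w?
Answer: 11564096/10445259 + 3578*sqrt(565)/10445259 ≈ 1.1153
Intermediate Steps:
B(w) = 1
G(s, C) = sqrt(C**2 + s**2)
(B(-2) - 3579)/(-3232 + G(23, X(1))) = (1 - 3579)/(-3232 + sqrt(6**2 + 23**2)) = -3578/(-3232 + sqrt(36 + 529)) = -3578/(-3232 + sqrt(565))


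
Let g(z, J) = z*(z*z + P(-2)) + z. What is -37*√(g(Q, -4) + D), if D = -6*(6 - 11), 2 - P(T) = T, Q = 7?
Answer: -74*√102 ≈ -747.36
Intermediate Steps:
P(T) = 2 - T
g(z, J) = z + z*(4 + z²) (g(z, J) = z*(z*z + (2 - 1*(-2))) + z = z*(z² + (2 + 2)) + z = z*(z² + 4) + z = z*(4 + z²) + z = z + z*(4 + z²))
D = 30 (D = -6*(-5) = 30)
-37*√(g(Q, -4) + D) = -37*√(7*(5 + 7²) + 30) = -37*√(7*(5 + 49) + 30) = -37*√(7*54 + 30) = -37*√(378 + 30) = -74*√102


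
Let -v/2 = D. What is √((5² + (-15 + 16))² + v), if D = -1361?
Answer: √3398 ≈ 58.292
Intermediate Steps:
v = 2722 (v = -2*(-1361) = 2722)
√((5² + (-15 + 16))² + v) = √((5² + (-15 + 16))² + 2722) = √((25 + 1)² + 2722) = √(26² + 2722) = √(676 + 2722) = √3398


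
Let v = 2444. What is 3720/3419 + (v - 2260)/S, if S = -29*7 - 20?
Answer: 200464/762437 ≈ 0.26293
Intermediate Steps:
S = -223 (S = -203 - 20 = -223)
3720/3419 + (v - 2260)/S = 3720/3419 + (2444 - 2260)/(-223) = 3720*(1/3419) + 184*(-1/223) = 3720/3419 - 184/223 = 200464/762437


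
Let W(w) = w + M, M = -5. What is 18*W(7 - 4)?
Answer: -36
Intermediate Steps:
W(w) = -5 + w (W(w) = w - 5 = -5 + w)
18*W(7 - 4) = 18*(-5 + (7 - 4)) = 18*(-5 + 3) = 18*(-2) = -36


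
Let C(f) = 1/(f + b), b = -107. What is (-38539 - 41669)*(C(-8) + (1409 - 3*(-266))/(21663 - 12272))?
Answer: -19603958112/1079965 ≈ -18152.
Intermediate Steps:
C(f) = 1/(-107 + f) (C(f) = 1/(f - 107) = 1/(-107 + f))
(-38539 - 41669)*(C(-8) + (1409 - 3*(-266))/(21663 - 12272)) = (-38539 - 41669)*(1/(-107 - 8) + (1409 - 3*(-266))/(21663 - 12272)) = -80208*(1/(-115) + (1409 + 798)/9391) = -80208*(-1/115 + 2207*(1/9391)) = -80208*(-1/115 + 2207/9391) = -80208*244414/1079965 = -19603958112/1079965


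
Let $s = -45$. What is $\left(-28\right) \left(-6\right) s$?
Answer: $-7560$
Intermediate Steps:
$\left(-28\right) \left(-6\right) s = \left(-28\right) \left(-6\right) \left(-45\right) = 168 \left(-45\right) = -7560$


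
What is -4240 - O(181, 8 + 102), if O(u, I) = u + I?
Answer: -4531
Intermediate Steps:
O(u, I) = I + u
-4240 - O(181, 8 + 102) = -4240 - ((8 + 102) + 181) = -4240 - (110 + 181) = -4240 - 1*291 = -4240 - 291 = -4531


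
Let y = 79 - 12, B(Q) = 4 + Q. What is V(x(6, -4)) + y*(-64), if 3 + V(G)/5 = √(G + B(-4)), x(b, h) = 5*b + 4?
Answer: -4303 + 5*√34 ≈ -4273.8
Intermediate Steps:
x(b, h) = 4 + 5*b
V(G) = -15 + 5*√G (V(G) = -15 + 5*√(G + (4 - 4)) = -15 + 5*√(G + 0) = -15 + 5*√G)
y = 67
V(x(6, -4)) + y*(-64) = (-15 + 5*√(4 + 5*6)) + 67*(-64) = (-15 + 5*√(4 + 30)) - 4288 = (-15 + 5*√34) - 4288 = -4303 + 5*√34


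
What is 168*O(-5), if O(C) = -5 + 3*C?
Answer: -3360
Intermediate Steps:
168*O(-5) = 168*(-5 + 3*(-5)) = 168*(-5 - 15) = 168*(-20) = -3360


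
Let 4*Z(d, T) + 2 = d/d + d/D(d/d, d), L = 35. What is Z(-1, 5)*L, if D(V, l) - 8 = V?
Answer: -175/18 ≈ -9.7222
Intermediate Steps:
D(V, l) = 8 + V
Z(d, T) = -¼ + d/36 (Z(d, T) = -½ + (d/d + d/(8 + d/d))/4 = -½ + (1 + d/(8 + 1))/4 = -½ + (1 + d/9)/4 = -½ + (¼ + d/36) = -¼ + d/36)
Z(-1, 5)*L = (-¼ + (1/36)*(-1))*35 = (-¼ - 1/36)*35 = -5/18*35 = -175/18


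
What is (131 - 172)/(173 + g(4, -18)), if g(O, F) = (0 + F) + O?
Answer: -41/159 ≈ -0.25786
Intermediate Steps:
g(O, F) = F + O
(131 - 172)/(173 + g(4, -18)) = (131 - 172)/(173 + (-18 + 4)) = -41/(173 - 14) = -41/159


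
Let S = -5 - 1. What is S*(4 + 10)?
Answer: -84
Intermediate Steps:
S = -6
S*(4 + 10) = -6*(4 + 10) = -6*14 = -84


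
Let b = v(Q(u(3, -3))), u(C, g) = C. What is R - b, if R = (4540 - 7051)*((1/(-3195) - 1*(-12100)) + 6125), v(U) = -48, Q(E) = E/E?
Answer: -16245838806/355 ≈ -4.5763e+7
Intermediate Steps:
Q(E) = 1
b = -48
R = -16245855846/355 (R = -2511*((-1/3195 + 12100) + 6125) = -2511*(38659499/3195 + 6125) = -2511*58228874/3195 = -16245855846/355 ≈ -4.5763e+7)
R - b = -16245855846/355 - 1*(-48) = -16245855846/355 + 48 = -16245838806/355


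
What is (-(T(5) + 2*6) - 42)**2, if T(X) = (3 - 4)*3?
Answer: 2601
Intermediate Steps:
T(X) = -3 (T(X) = -1*3 = -3)
(-(T(5) + 2*6) - 42)**2 = (-(-3 + 2*6) - 42)**2 = (-(-3 + 12) - 42)**2 = (-1*9 - 42)**2 = (-9 - 42)**2 = (-51)**2 = 2601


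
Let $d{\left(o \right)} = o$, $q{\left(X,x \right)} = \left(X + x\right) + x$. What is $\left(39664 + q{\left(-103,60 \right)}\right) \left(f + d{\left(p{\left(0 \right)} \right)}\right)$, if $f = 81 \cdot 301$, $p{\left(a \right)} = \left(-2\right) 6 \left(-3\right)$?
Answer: $968890977$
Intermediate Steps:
$p{\left(a \right)} = 36$ ($p{\left(a \right)} = \left(-12\right) \left(-3\right) = 36$)
$f = 24381$
$q{\left(X,x \right)} = X + 2 x$
$\left(39664 + q{\left(-103,60 \right)}\right) \left(f + d{\left(p{\left(0 \right)} \right)}\right) = \left(39664 + \left(-103 + 2 \cdot 60\right)\right) \left(24381 + 36\right) = \left(39664 + \left(-103 + 120\right)\right) 24417 = \left(39664 + 17\right) 24417 = 39681 \cdot 24417 = 968890977$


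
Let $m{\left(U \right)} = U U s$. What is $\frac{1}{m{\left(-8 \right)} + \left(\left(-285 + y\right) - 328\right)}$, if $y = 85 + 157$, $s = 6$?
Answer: $\frac{1}{13} \approx 0.076923$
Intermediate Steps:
$y = 242$
$m{\left(U \right)} = 6 U^{2}$ ($m{\left(U \right)} = U U 6 = U^{2} \cdot 6 = 6 U^{2}$)
$\frac{1}{m{\left(-8 \right)} + \left(\left(-285 + y\right) - 328\right)} = \frac{1}{6 \left(-8\right)^{2} + \left(\left(-285 + 242\right) - 328\right)} = \frac{1}{6 \cdot 64 - 371} = \frac{1}{384 - 371} = \frac{1}{13}$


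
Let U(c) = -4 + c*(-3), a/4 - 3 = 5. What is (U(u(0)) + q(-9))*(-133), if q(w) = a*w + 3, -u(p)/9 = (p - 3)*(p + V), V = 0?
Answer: 38437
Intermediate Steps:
a = 32 (a = 12 + 4*5 = 12 + 20 = 32)
u(p) = -9*p*(-3 + p) (u(p) = -9*(p - 3)*(p + 0) = -9*(-3 + p)*p = -9*p*(-3 + p))
U(c) = -4 - 3*c
q(w) = 3 + 32*w (q(w) = 32*w + 3 = 3 + 32*w)
(U(u(0)) + q(-9))*(-133) = ((-4 - 27*0*(3 - 1*0)) + (3 + 32*(-9)))*(-133) = ((-4 - 27*0*(3 + 0)) + (3 - 288))*(-133) = ((-4 - 27*0*3) - 285)*(-133) = ((-4 - 3*0) - 285)*(-133) = ((-4 + 0) - 285)*(-133) = (-4 - 285)*(-133) = -289*(-133) = 38437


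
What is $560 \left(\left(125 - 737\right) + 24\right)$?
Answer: $-329280$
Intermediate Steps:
$560 \left(\left(125 - 737\right) + 24\right) = 560 \left(-612 + 24\right) = 560 \left(-588\right) = -329280$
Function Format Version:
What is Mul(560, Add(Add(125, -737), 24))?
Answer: -329280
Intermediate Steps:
Mul(560, Add(Add(125, -737), 24)) = Mul(560, Add(-612, 24)) = Mul(560, -588) = -329280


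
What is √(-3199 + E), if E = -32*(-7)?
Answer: 5*I*√119 ≈ 54.544*I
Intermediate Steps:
E = 224
√(-3199 + E) = √(-3199 + 224) = √(-2975) = 5*I*√119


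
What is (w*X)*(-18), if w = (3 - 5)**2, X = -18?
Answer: 1296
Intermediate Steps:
w = 4 (w = (-2)**2 = 4)
(w*X)*(-18) = (4*(-18))*(-18) = -72*(-18) = 1296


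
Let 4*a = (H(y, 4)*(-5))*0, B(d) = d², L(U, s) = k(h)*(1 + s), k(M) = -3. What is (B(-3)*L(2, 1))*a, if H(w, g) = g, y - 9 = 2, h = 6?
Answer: 0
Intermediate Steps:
y = 11 (y = 9 + 2 = 11)
L(U, s) = -3 - 3*s (L(U, s) = -3*(1 + s) = -3 - 3*s)
a = 0 (a = ((4*(-5))*0)/4 = (-20*0)/4 = (¼)*0 = 0)
(B(-3)*L(2, 1))*a = ((-3)²*(-3 - 3*1))*0 = (9*(-3 - 3))*0 = (9*(-6))*0 = -54*0 = 0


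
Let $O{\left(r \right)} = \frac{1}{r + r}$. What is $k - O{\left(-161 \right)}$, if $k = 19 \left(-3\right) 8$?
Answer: $- \frac{146831}{322} \approx -456.0$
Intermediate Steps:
$k = -456$ ($k = \left(-57\right) 8 = -456$)
$O{\left(r \right)} = \frac{1}{2 r}$
$k - O{\left(-161 \right)} = -456 - \frac{1}{2 \left(-161\right)} = -456 - \frac{1}{2} \left(- \frac{1}{161}\right) = -456 - - \frac{1}{322} = -456 + \frac{1}{322} = - \frac{146831}{322}$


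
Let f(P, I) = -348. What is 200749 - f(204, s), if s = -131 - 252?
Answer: 201097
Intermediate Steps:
s = -383
200749 - f(204, s) = 200749 - 1*(-348) = 200749 + 348 = 201097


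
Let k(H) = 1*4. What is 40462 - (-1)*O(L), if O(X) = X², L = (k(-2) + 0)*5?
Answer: 40862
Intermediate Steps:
k(H) = 4
L = 20 (L = (4 + 0)*5 = 4*5 = 20)
40462 - (-1)*O(L) = 40462 - (-1)*20² = 40462 - (-1)*400 = 40462 - 1*(-400) = 40462 + 400 = 40862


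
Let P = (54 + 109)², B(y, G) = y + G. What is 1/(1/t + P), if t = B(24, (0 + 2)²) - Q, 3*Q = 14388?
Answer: 4768/126680991 ≈ 3.7638e-5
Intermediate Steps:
Q = 4796 (Q = (⅓)*14388 = 4796)
B(y, G) = G + y
t = -4768 (t = ((0 + 2)² + 24) - 1*4796 = (2² + 24) - 4796 = (4 + 24) - 4796 = 28 - 4796 = -4768)
P = 26569 (P = 163² = 26569)
1/(1/t + P) = 1/(1/(-4768) + 26569) = 1/(-1/4768 + 26569) = 1/(126680991/4768) = 4768/126680991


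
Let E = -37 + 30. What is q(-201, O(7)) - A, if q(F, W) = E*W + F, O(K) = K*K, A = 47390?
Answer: -47934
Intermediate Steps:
O(K) = K²
E = -7
q(F, W) = F - 7*W (q(F, W) = -7*W + F = F - 7*W)
q(-201, O(7)) - A = (-201 - 7*7²) - 1*47390 = (-201 - 7*49) - 47390 = (-201 - 343) - 47390 = -544 - 47390 = -47934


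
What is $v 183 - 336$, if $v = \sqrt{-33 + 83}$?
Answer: $-336 + 915 \sqrt{2} \approx 958.01$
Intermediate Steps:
$v = 5 \sqrt{2}$ ($v = \sqrt{50} = 5 \sqrt{2} \approx 7.0711$)
$v 183 - 336 = 5 \sqrt{2} \cdot 183 - 336 = 915 \sqrt{2} - 336 = -336 + 915 \sqrt{2}$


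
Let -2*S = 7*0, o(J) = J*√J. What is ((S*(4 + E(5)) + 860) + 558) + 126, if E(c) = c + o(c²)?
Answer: 1544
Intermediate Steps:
o(J) = J^(3/2)
S = 0 (S = -7*0/2 = -½*0 = 0)
E(c) = c + (c²)^(3/2)
((S*(4 + E(5)) + 860) + 558) + 126 = ((0*(4 + (5 + (5²)^(3/2))) + 860) + 558) + 126 = ((0*(4 + (5 + 25^(3/2))) + 860) + 558) + 126 = ((0*(4 + (5 + 125)) + 860) + 558) + 126 = ((0*(4 + 130) + 860) + 558) + 126 = ((0*134 + 860) + 558) + 126 = ((0 + 860) + 558) + 126 = (860 + 558) + 126 = 1418 + 126 = 1544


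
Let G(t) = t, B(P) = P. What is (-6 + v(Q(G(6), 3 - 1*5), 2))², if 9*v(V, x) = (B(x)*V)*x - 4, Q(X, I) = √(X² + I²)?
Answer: 4004/81 - 928*√10/81 ≈ 13.203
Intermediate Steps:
Q(X, I) = √(I² + X²)
v(V, x) = -4/9 + V*x²/9 (v(V, x) = ((x*V)*x - 4)/9 = ((V*x)*x - 4)/9 = (V*x² - 4)/9 = (-4 + V*x²)/9 = -4/9 + V*x²/9)
(-6 + v(Q(G(6), 3 - 1*5), 2))² = (-6 + (-4/9 + (⅑)*√((3 - 1*5)² + 6²)*2²))² = (-6 + (-4/9 + (⅑)*√((3 - 5)² + 36)*4))² = (-6 + (-4/9 + (⅑)*√((-2)² + 36)*4))² = (-6 + (-4/9 + (⅑)*√(4 + 36)*4))² = (-6 + (-4/9 + (⅑)*√40*4))² = (-6 + (-4/9 + (⅑)*(2*√10)*4))² = (-6 + (-4/9 + 8*√10/9))² = (-58/9 + 8*√10/9)²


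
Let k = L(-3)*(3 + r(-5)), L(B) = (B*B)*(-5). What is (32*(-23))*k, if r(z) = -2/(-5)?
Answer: 112608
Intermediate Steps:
r(z) = ⅖ (r(z) = -2*(-⅕) = ⅖)
L(B) = -5*B² (L(B) = B²*(-5) = -5*B²)
k = -153 (k = (-5*(-3)²)*(3 + ⅖) = -5*9*(17/5) = -45*17/5 = -153)
(32*(-23))*k = (32*(-23))*(-153) = -736*(-153) = 112608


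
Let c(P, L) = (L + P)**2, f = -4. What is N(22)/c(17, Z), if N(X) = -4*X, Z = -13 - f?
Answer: -11/8 ≈ -1.3750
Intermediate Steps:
Z = -9 (Z = -13 - 1*(-4) = -13 + 4 = -9)
N(22)/c(17, Z) = (-4*22)/((-9 + 17)**2) = -88/(8**2) = -88/64 = -88*1/64 = -11/8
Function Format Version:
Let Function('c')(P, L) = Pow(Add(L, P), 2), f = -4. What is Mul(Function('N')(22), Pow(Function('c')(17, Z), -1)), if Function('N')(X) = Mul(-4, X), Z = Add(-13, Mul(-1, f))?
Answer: Rational(-11, 8) ≈ -1.3750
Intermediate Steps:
Z = -9 (Z = Add(-13, Mul(-1, -4)) = Add(-13, 4) = -9)
Mul(Function('N')(22), Pow(Function('c')(17, Z), -1)) = Mul(Mul(-4, 22), Pow(Pow(Add(-9, 17), 2), -1)) = Mul(-88, Pow(Pow(8, 2), -1)) = Mul(-88, Pow(64, -1)) = Mul(-88, Rational(1, 64)) = Rational(-11, 8)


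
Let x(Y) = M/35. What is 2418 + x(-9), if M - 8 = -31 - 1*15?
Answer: 84592/35 ≈ 2416.9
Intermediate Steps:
M = -38 (M = 8 + (-31 - 1*15) = 8 + (-31 - 15) = 8 - 46 = -38)
x(Y) = -38/35
2418 + x(-9) = 2418 - 38/35 = 84592/35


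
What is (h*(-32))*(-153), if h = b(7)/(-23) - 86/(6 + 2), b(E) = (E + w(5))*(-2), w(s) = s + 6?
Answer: -1034280/23 ≈ -44969.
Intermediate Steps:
w(s) = 6 + s
b(E) = -22 - 2*E (b(E) = (E + (6 + 5))*(-2) = (E + 11)*(-2) = (11 + E)*(-2) = -22 - 2*E)
h = -845/92 (h = (-22 - 2*7)/(-23) - 86/(6 + 2) = (-22 - 14)*(-1/23) - 86/(1*8) = -36*(-1/23) - 86/8 = 36/23 - 86*⅛ = 36/23 - 43/4 = -845/92 ≈ -9.1848)
(h*(-32))*(-153) = -845/92*(-32)*(-153) = (6760/23)*(-153) = -1034280/23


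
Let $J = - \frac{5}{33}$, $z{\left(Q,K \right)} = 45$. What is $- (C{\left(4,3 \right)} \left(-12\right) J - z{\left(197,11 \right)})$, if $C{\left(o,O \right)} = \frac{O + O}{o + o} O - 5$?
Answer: $50$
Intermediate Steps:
$C{\left(o,O \right)} = -5 + \frac{O^{2}}{o}$ ($C{\left(o,O \right)} = \frac{2 O}{2 o} O - 5 = 2 O \frac{1}{2 o} O - 5 = \frac{O}{o} O - 5 = \frac{O^{2}}{o} - 5 = -5 + \frac{O^{2}}{o}$)
$J = - \frac{5}{33}$ ($J = \left(-5\right) \frac{1}{33} = - \frac{5}{33} \approx -0.15152$)
$- (C{\left(4,3 \right)} \left(-12\right) J - z{\left(197,11 \right)}) = - (\left(-5 + \frac{3^{2}}{4}\right) \left(-12\right) \left(- \frac{5}{33}\right) - 45) = - (\left(-5 + 9 \cdot \frac{1}{4}\right) \left(-12\right) \left(- \frac{5}{33}\right) - 45) = - (\left(-5 + \frac{9}{4}\right) \left(-12\right) \left(- \frac{5}{33}\right) - 45) = - (\left(- \frac{11}{4}\right) \left(-12\right) \left(- \frac{5}{33}\right) - 45) = - (33 \left(- \frac{5}{33}\right) - 45) = - (-5 - 45) = \left(-1\right) \left(-50\right) = 50$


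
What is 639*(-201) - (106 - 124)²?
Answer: -128763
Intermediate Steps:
639*(-201) - (106 - 124)² = -128439 - 1*(-18)² = -128439 - 1*324 = -128439 - 324 = -128763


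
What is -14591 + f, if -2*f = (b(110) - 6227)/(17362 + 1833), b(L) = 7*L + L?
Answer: -560143143/38390 ≈ -14591.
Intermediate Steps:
b(L) = 8*L
f = 5347/38390 (f = -(8*110 - 6227)/(2*(17362 + 1833)) = -(880 - 6227)/(2*19195) = -(-5347)/(2*19195) = -1/2*(-5347/19195) = 5347/38390 ≈ 0.13928)
-14591 + f = -14591 + 5347/38390 = -560143143/38390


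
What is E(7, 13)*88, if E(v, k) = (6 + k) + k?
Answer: 2816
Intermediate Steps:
E(v, k) = 6 + 2*k
E(7, 13)*88 = (6 + 2*13)*88 = (6 + 26)*88 = 32*88 = 2816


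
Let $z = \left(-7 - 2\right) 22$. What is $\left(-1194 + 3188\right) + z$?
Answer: $1796$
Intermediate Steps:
$z = -198$ ($z = \left(-9\right) 22 = -198$)
$\left(-1194 + 3188\right) + z = \left(-1194 + 3188\right) - 198 = 1994 - 198 = 1796$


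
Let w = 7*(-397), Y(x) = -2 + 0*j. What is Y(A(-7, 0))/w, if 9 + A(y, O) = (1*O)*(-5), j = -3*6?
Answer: 2/2779 ≈ 0.00071968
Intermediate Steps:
j = -18
A(y, O) = -9 - 5*O (A(y, O) = -9 + (1*O)*(-5) = -9 + O*(-5) = -9 - 5*O)
Y(x) = -2 (Y(x) = -2 + 0*(-18) = -2 + 0 = -2)
w = -2779
Y(A(-7, 0))/w = -2/(-2779) = -2*(-1/2779) = 2/2779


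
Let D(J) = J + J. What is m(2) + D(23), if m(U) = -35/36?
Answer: 1621/36 ≈ 45.028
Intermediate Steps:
m(U) = -35/36 (m(U) = -35*1/36 = -35/36)
D(J) = 2*J
m(2) + D(23) = -35/36 + 2*23 = -35/36 + 46 = 1621/36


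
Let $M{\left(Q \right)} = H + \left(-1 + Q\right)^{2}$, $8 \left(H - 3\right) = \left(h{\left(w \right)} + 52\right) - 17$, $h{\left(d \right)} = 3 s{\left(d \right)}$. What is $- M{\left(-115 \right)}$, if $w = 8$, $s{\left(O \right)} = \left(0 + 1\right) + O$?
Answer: $- \frac{53867}{4} \approx -13467.0$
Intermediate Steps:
$s{\left(O \right)} = 1 + O$
$h{\left(d \right)} = 3 + 3 d$ ($h{\left(d \right)} = 3 \left(1 + d\right) = 3 + 3 d$)
$H = \frac{43}{4}$ ($H = 3 + \frac{\left(\left(3 + 3 \cdot 8\right) + 52\right) - 17}{8} = 3 + \frac{\left(\left(3 + 24\right) + 52\right) - 17}{8} = 3 + \frac{\left(27 + 52\right) - 17}{8} = 3 + \frac{79 - 17}{8} = 3 + \frac{1}{8} \cdot 62 = 3 + \frac{31}{4} = \frac{43}{4} \approx 10.75$)
$M{\left(Q \right)} = \frac{43}{4} + \left(-1 + Q\right)^{2}$
$- M{\left(-115 \right)} = - (\frac{43}{4} + \left(-1 - 115\right)^{2}) = - (\frac{43}{4} + \left(-116\right)^{2}) = - (\frac{43}{4} + 13456) = \left(-1\right) \frac{53867}{4} = - \frac{53867}{4}$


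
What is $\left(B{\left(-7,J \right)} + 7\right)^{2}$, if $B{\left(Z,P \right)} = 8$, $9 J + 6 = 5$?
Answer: $225$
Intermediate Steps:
$J = - \frac{1}{9}$ ($J = - \frac{2}{3} + \frac{1}{9} \cdot 5 = - \frac{2}{3} + \frac{5}{9} = - \frac{1}{9} \approx -0.11111$)
$\left(B{\left(-7,J \right)} + 7\right)^{2} = \left(8 + 7\right)^{2} = 15^{2} = 225$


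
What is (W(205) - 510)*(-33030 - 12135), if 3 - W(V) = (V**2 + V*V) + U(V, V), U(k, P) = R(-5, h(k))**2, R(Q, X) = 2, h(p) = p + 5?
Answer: 3819197565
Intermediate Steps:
h(p) = 5 + p
U(k, P) = 4 (U(k, P) = 2**2 = 4)
W(V) = -1 - 2*V**2 (W(V) = 3 - ((V**2 + V*V) + 4) = 3 - ((V**2 + V**2) + 4) = 3 - (2*V**2 + 4) = 3 - (4 + 2*V**2) = 3 + (-4 - 2*V**2) = -1 - 2*V**2)
(W(205) - 510)*(-33030 - 12135) = ((-1 - 2*205**2) - 510)*(-33030 - 12135) = ((-1 - 2*42025) - 510)*(-45165) = ((-1 - 84050) - 510)*(-45165) = (-84051 - 510)*(-45165) = -84561*(-45165) = 3819197565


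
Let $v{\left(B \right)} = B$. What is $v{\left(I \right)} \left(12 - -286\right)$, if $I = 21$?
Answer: $6258$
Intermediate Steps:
$v{\left(I \right)} \left(12 - -286\right) = 21 \left(12 - -286\right) = 21 \left(12 + 286\right) = 21 \cdot 298 = 6258$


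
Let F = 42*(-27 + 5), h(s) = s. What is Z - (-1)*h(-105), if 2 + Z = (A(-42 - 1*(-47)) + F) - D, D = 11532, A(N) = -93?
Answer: -12656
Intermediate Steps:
F = -924 (F = 42*(-22) = -924)
Z = -12551 (Z = -2 + ((-93 - 924) - 1*11532) = -2 + (-1017 - 11532) = -2 - 12549 = -12551)
Z - (-1)*h(-105) = -12551 - (-1)*(-105) = -12551 - 1*105 = -12551 - 105 = -12656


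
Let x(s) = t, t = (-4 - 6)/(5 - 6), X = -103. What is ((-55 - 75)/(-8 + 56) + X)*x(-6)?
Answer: -12685/12 ≈ -1057.1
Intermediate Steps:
t = 10 (t = -10/(-1) = -10*(-1) = 10)
x(s) = 10
((-55 - 75)/(-8 + 56) + X)*x(-6) = ((-55 - 75)/(-8 + 56) - 103)*10 = (-130/48 - 103)*10 = (-130*1/48 - 103)*10 = (-65/24 - 103)*10 = -2537/24*10 = -12685/12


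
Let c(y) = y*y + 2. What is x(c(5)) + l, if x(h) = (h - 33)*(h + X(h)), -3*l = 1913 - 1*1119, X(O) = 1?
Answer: -1298/3 ≈ -432.67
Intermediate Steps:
c(y) = 2 + y² (c(y) = y² + 2 = 2 + y²)
l = -794/3 (l = -(1913 - 1*1119)/3 = -(1913 - 1119)/3 = -⅓*794 = -794/3 ≈ -264.67)
x(h) = (1 + h)*(-33 + h) (x(h) = (h - 33)*(h + 1) = (-33 + h)*(1 + h) = (1 + h)*(-33 + h))
x(c(5)) + l = (-33 + (2 + 5²)² - 32*(2 + 5²)) - 794/3 = (-33 + (2 + 25)² - 32*(2 + 25)) - 794/3 = (-33 + 27² - 32*27) - 794/3 = (-33 + 729 - 864) - 794/3 = -168 - 794/3 = -1298/3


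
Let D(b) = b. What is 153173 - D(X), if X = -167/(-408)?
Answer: 62494417/408 ≈ 1.5317e+5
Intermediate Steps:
X = 167/408 (X = -167*(-1/408) = 167/408 ≈ 0.40931)
153173 - D(X) = 153173 - 1*167/408 = 153173 - 167/408 = 62494417/408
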